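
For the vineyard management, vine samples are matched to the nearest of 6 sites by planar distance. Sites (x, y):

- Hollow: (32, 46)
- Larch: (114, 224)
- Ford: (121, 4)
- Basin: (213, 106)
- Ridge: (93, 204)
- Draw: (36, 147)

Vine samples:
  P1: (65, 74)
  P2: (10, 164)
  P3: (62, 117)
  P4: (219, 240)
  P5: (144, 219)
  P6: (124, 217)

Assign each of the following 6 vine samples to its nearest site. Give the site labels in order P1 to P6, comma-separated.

P1 → Hollow (d²=1873.00)
P2 → Draw (d²=965.00)
P3 → Draw (d²=1576.00)
P4 → Larch (d²=11281.00)
P5 → Larch (d²=925.00)
P6 → Larch (d²=149.00)

Hollow, Draw, Draw, Larch, Larch, Larch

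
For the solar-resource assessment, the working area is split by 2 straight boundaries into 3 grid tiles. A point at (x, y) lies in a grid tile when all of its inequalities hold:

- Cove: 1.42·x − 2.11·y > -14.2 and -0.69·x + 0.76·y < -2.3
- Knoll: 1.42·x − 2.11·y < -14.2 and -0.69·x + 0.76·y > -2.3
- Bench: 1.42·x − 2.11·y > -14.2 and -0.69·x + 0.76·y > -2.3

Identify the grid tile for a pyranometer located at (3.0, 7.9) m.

Bench

1.42·3.0 − 2.11·7.9 = -12.409, which is > -14.2
-0.69·3.0 + 0.76·7.9 = 3.934, which is > -2.3
This sign pattern matches Bench.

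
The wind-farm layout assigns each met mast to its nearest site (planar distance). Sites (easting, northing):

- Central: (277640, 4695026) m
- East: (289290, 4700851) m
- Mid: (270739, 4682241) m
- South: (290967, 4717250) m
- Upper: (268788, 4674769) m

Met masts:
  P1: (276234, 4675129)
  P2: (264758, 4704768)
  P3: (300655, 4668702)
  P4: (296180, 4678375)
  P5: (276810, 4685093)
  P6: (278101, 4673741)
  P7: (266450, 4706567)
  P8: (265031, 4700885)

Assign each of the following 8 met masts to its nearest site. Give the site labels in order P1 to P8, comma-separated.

Upper, Central, Upper, East, Mid, Upper, Central, Central

P1 → Upper (d²=55572516.00)
P2 → Central (d²=260852488.00)
P3 → Upper (d²=1052314178.00)
P4 → East (d²=552642676.00)
P5 → Mid (d²=44990945.00)
P6 → Upper (d²=87788753.00)
P7 → Central (d²=258410781.00)
P8 → Central (d²=193314762.00)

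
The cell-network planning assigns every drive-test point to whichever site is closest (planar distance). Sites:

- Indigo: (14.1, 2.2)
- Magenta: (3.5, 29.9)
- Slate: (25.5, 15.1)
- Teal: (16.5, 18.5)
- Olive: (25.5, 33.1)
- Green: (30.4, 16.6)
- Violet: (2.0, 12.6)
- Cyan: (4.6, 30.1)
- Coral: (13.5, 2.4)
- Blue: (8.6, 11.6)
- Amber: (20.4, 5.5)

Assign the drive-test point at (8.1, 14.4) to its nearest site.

Blue

Squared distances to each site:
Indigo: 184.840; Magenta: 261.410; Slate: 303.250; Teal: 87.370; Olive: 652.450; Green: 502.130; Violet: 40.450; Cyan: 258.740; Coral: 173.160; Blue: 8.090; Amber: 230.500.
Minimum at Blue.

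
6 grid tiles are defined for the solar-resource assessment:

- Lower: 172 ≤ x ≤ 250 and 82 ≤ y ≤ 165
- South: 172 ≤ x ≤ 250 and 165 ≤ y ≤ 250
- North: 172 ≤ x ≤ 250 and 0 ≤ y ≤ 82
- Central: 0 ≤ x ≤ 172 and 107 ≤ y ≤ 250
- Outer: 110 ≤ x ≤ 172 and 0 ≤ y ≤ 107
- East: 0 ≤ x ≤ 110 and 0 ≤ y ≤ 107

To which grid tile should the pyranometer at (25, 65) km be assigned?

The point has x = 25 and y = 65.
Only East satisfies 0 ≤ x ≤ 110 and 0 ≤ y ≤ 107.

East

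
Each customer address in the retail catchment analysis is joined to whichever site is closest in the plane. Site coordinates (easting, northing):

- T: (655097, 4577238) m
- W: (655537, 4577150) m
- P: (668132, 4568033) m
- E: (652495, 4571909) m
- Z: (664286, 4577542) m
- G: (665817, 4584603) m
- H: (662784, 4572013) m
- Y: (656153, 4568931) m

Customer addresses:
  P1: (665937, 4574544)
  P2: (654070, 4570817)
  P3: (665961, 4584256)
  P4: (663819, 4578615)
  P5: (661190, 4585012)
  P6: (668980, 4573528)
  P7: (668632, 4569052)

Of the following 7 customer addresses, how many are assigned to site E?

1

P1 → Z
P2 → E
P3 → G
P4 → Z
P5 → G
P6 → P
P7 → P
1 of the 7 goes to E.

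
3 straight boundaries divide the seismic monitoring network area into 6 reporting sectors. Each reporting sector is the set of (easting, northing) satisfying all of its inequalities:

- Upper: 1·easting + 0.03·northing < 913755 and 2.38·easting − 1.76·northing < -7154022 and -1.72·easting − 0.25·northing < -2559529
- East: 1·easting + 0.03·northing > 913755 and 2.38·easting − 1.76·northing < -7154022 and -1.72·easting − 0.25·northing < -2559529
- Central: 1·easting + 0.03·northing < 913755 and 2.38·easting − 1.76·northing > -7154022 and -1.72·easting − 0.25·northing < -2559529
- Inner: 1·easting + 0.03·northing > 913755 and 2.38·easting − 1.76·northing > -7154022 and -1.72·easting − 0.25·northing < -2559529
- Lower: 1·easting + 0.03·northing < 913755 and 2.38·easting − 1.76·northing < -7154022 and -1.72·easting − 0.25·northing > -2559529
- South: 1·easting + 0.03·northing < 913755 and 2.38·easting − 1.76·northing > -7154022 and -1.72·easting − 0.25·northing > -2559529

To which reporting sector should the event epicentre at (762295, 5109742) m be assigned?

1·762295 + 0.03·5109742 = 915587.260, which is > 913755
2.38·762295 − 1.76·5109742 = -7178883.820, which is < -7154022
-1.72·762295 − 0.25·5109742 = -2588582.900, which is < -2559529
This sign pattern matches East.

East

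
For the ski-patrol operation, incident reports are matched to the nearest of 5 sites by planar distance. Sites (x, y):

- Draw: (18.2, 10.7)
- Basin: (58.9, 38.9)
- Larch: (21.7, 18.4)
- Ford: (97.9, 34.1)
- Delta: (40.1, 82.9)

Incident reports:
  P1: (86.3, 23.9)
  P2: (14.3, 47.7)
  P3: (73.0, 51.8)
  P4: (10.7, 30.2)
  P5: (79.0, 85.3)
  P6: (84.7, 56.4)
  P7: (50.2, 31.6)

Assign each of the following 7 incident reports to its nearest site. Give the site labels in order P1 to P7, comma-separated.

P1 → Ford (d²=238.60)
P2 → Larch (d²=913.25)
P3 → Basin (d²=365.22)
P4 → Larch (d²=260.24)
P5 → Delta (d²=1518.97)
P6 → Ford (d²=671.53)
P7 → Basin (d²=128.98)

Ford, Larch, Basin, Larch, Delta, Ford, Basin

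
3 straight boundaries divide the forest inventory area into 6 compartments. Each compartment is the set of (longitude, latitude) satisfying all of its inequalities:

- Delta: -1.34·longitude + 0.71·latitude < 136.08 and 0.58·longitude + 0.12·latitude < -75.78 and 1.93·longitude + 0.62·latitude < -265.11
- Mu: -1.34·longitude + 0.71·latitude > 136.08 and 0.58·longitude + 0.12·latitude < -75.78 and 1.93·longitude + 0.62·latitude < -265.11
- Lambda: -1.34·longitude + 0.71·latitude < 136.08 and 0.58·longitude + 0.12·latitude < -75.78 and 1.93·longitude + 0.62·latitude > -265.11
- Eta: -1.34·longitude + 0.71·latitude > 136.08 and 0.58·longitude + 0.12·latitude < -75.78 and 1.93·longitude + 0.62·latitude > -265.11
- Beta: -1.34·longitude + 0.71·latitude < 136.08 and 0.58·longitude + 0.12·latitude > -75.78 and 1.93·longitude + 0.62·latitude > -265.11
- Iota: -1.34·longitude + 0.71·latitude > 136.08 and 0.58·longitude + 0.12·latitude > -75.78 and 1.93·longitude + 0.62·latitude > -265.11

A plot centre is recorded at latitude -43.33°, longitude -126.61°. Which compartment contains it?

-1.34·-126.61 + 0.71·-43.33 = 138.893, which is > 136.08
0.58·-126.61 + 0.12·-43.33 = -78.633, which is < -75.78
1.93·-126.61 + 0.62·-43.33 = -271.222, which is < -265.11
This sign pattern matches Mu.

Mu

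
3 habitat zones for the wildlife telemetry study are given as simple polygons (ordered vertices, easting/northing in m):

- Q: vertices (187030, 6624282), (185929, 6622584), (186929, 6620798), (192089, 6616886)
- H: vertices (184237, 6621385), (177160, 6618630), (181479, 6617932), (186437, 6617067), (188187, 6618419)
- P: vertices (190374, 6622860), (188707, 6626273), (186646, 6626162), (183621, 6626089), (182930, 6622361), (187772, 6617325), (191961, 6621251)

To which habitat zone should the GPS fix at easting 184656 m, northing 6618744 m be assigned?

Cast a ray rightward from (184656, 6618744). For each polygon, the edges (by vertex number in listed order) whose endpoints lie on opposite sides of northing = 6618744, where each meets that height, and whether that is right or left of the point:
Q: 3–4 at easting≈189638.3 (right), 4–1 at easting≈190818.1 (right) → 2 crossings.
H: 1–2 at easting≈177452.8 (left), 5–1 at easting≈187754.2 (right) → 1 crossing.
P: 5–6 at easting≈186407.7 (right), 6–7 at easting≈189286.1 (right) → 2 crossings.
Only H has an odd count, so the point is inside H.

H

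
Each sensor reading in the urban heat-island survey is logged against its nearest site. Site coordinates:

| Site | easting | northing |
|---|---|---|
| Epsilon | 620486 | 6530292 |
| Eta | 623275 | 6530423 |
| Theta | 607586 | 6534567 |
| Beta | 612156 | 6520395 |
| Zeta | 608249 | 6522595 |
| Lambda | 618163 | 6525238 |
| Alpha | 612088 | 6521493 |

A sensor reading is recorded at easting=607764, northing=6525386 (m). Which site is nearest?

Squared distances to each site:
Epsilon: 185918120.000; Eta: 265962490.000; Theta: 84322445.000; Beta: 44199745.000; Zeta: 8024906.000; Lambda: 108161105.000; Alpha: 33852425.000.
Minimum at Zeta.

Zeta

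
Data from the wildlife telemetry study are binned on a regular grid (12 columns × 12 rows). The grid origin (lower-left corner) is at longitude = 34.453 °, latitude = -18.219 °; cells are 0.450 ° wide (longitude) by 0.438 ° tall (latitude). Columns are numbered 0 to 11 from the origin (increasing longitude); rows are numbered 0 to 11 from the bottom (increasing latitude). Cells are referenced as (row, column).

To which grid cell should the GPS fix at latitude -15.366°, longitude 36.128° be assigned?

Column index: ⌊(36.128 − 34.453) / 0.450⌋ = ⌊3.722⌋ = 3
Row offset from origin: ⌊(-15.366 − -18.219) / 0.438⌋ = ⌊6.514⌋ = 6 → row 6

(6, 3)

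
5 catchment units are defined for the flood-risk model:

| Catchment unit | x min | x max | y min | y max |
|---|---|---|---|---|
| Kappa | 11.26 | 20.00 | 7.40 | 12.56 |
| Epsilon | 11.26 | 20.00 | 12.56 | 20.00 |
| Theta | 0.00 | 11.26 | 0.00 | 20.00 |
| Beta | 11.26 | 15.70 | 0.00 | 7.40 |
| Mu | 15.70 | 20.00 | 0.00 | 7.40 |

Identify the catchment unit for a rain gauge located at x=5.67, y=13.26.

Theta

The point has x = 5.67 and y = 13.26.
Only Theta satisfies 0.00 ≤ x ≤ 11.26 and 0.00 ≤ y ≤ 20.00.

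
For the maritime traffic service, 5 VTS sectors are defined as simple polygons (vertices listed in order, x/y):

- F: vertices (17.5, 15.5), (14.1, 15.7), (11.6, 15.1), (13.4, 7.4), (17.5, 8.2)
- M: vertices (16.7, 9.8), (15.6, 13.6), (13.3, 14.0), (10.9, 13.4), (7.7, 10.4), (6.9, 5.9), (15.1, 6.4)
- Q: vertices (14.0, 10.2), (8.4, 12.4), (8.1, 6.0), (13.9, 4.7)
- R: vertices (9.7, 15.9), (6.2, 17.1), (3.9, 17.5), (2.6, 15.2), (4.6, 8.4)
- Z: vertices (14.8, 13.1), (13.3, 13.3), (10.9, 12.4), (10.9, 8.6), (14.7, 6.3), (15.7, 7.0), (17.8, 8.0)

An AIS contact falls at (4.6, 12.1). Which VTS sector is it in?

R

Cast a ray rightward from (4.6, 12.1). For each polygon, the edges (by vertex number in listed order) whose endpoints lie on opposite sides of y = 12.1, where each meets that height, and whether that is right or left of the point:
F: 3–4 at x≈12.30 (right), 5–1 at x≈17.50 (right) → 2 crossings.
M: 1–2 at x≈16.03 (right), 4–5 at x≈9.51 (right) → 2 crossings.
Q: 1–2 at x≈9.16 (right), 2–3 at x≈8.39 (right) → 2 crossings.
R: 4–5 at x≈3.51 (left), 5–1 at x≈7.12 (right) → 1 crossing.
Z: 3–4 at x≈10.90 (right), 7–1 at x≈15.39 (right) → 2 crossings.
Only R has an odd count, so the point is inside R.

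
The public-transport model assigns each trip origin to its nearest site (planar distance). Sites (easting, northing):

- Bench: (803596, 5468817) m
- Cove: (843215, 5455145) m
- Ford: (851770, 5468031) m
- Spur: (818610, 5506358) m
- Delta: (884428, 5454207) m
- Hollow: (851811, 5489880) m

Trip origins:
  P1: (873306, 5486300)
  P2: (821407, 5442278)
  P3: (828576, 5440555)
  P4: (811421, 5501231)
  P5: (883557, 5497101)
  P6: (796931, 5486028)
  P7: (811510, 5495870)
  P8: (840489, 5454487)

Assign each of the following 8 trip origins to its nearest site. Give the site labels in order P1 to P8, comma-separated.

Hollow, Cove, Cove, Spur, Hollow, Bench, Spur, Cove

P1 → Hollow (d²=474851425.00)
P2 → Cove (d²=641148553.00)
P3 → Cove (d²=427168421.00)
P4 → Spur (d²=77967850.00)
P5 → Hollow (d²=1059951357.00)
P6 → Bench (d²=340640746.00)
P7 → Spur (d²=160408144.00)
P8 → Cove (d²=7864040.00)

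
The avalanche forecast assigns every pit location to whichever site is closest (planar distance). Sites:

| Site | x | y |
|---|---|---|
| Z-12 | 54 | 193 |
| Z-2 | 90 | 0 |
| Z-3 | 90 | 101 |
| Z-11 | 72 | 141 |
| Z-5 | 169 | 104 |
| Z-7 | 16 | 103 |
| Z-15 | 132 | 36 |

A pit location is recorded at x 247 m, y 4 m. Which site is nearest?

Squared distances to each site:
Z-12: 72970.000; Z-2: 24665.000; Z-3: 34058.000; Z-11: 49394.000; Z-5: 16084.000; Z-7: 63162.000; Z-15: 14249.000.
Minimum at Z-15.

Z-15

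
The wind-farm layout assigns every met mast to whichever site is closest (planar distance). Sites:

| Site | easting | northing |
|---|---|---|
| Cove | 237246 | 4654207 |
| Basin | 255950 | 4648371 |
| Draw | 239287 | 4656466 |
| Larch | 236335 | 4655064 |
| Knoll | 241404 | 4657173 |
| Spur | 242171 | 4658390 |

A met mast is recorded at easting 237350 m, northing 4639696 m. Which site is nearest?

Cove

Squared distances to each site:
Cove: 210579937.000; Basin: 421215625.000; Draw: 284984869.000; Larch: 237205649.000; Knoll: 321880445.000; Spur: 372707677.000.
Minimum at Cove.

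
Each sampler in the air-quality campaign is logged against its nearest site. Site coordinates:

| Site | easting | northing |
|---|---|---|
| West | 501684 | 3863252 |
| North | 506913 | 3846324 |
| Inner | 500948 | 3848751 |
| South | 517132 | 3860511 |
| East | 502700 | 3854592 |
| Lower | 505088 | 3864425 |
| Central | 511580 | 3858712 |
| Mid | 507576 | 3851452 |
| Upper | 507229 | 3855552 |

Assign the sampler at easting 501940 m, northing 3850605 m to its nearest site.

Squared distances to each site:
West: 160012145.000; North: 43057690.000; Inner: 4421380.000; South: 328925700.000; East: 16473769.000; Lower: 200902304.000; Central: 158653049.000; Mid: 32481905.000; Upper: 52446330.000.
Minimum at Inner.

Inner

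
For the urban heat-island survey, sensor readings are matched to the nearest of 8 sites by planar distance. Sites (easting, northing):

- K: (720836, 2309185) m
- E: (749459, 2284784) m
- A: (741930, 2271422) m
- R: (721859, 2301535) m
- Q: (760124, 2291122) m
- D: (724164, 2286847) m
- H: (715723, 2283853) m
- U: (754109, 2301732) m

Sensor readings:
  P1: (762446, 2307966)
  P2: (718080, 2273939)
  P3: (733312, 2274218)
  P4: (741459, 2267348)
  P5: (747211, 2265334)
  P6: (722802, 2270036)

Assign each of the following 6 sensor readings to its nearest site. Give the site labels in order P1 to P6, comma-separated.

U, H, A, A, A, H

P1 → U (d²=108368325.00)
P2 → H (d²=103842845.00)
P3 → A (d²=82087540.00)
P4 → A (d²=16819317.00)
P5 → A (d²=64952705.00)
P6 → H (d²=241021730.00)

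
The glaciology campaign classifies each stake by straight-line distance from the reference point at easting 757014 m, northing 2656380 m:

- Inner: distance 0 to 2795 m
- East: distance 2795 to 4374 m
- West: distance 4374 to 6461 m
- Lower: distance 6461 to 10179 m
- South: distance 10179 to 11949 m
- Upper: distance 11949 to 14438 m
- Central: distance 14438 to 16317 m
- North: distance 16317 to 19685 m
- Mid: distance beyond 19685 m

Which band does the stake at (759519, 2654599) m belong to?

Distance = √((759519−757014)² + (2654599−2656380)²) = √(6275025.000 + 3171961.000) = 3073.595 m.
2795 ≤ 3073.595 < 4374 → East.

East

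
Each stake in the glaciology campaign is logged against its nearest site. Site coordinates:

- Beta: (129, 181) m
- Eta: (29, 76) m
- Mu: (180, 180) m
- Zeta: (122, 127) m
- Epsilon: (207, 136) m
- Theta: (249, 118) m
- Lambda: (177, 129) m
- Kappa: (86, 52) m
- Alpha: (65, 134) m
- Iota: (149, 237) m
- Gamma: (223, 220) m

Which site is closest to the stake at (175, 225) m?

Iota

Squared distances to each site:
Beta: 4052.000; Eta: 43517.000; Mu: 2050.000; Zeta: 12413.000; Epsilon: 8945.000; Theta: 16925.000; Lambda: 9220.000; Kappa: 37850.000; Alpha: 20381.000; Iota: 820.000; Gamma: 2329.000.
Minimum at Iota.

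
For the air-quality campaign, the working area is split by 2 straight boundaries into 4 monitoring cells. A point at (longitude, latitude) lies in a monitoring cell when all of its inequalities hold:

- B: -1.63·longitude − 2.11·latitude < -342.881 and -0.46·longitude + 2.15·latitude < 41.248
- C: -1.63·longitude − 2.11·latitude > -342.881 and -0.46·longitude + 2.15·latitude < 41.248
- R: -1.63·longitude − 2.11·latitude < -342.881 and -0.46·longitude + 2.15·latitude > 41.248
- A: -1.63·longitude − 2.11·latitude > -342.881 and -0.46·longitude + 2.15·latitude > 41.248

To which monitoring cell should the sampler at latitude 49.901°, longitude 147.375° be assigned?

-1.63·147.375 − 2.11·49.901 = -345.512, which is < -342.881
-0.46·147.375 + 2.15·49.901 = 39.495, which is < 41.248
This sign pattern matches B.

B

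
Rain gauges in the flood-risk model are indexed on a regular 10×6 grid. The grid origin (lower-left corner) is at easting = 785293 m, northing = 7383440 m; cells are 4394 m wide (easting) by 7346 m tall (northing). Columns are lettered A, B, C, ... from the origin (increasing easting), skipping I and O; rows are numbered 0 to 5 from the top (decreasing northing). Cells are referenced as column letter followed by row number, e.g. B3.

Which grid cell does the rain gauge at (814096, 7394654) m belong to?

Column index: ⌊(814096 − 785293) / 4394⌋ = ⌊6.555⌋ = 6 → column G
Row offset from origin: ⌊(7394654 − 7383440) / 7346⌋ = ⌊1.527⌋ = 1 → row 4 (counted from top)

G4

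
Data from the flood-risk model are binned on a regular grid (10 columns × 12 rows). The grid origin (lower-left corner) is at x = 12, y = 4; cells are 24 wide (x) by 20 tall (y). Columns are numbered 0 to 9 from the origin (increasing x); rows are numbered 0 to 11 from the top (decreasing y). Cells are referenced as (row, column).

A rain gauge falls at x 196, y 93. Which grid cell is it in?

Column index: ⌊(196 − 12) / 24⌋ = ⌊7.667⌋ = 7
Row offset from origin: ⌊(93 − 4) / 20⌋ = ⌊4.450⌋ = 4 → row 7 (counted from top)

(7, 7)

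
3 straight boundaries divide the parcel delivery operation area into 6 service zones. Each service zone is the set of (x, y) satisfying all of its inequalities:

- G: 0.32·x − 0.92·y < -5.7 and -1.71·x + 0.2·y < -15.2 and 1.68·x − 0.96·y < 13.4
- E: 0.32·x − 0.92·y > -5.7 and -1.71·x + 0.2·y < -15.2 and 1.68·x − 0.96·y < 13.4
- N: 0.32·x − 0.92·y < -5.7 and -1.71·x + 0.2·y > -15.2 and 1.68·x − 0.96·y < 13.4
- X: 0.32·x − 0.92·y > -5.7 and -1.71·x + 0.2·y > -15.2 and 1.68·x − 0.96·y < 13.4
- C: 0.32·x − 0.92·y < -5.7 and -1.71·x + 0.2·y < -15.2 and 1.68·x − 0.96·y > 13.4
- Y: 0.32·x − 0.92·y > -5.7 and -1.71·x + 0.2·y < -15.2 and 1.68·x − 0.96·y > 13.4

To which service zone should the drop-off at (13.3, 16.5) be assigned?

G

0.32·13.3 − 0.92·16.5 = -10.924, which is < -5.7
-1.71·13.3 + 0.2·16.5 = -19.443, which is < -15.2
1.68·13.3 − 0.96·16.5 = 6.504, which is < 13.4
This sign pattern matches G.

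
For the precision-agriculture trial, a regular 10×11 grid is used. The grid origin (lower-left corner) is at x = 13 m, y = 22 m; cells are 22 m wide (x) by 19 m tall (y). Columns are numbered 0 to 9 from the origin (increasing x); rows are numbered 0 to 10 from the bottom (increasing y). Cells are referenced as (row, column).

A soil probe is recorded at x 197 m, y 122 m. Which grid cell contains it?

(5, 8)

Column index: ⌊(197 − 13) / 22⌋ = ⌊8.364⌋ = 8
Row offset from origin: ⌊(122 − 22) / 19⌋ = ⌊5.263⌋ = 5 → row 5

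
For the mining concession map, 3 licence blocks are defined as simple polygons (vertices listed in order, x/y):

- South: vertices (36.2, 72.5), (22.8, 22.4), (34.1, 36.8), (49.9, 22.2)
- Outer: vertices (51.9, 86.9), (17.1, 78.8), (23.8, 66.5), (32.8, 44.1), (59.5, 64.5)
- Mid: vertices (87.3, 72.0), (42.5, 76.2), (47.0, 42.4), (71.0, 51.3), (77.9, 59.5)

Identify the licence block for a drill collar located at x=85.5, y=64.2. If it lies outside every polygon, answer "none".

Cast a ray rightward from (85.5, 64.2). For each polygon, the edges (by vertex number in listed order) whose endpoints lie on opposite sides of y = 64.2, where each meets that height, and whether that is right or left of the point:
South: 1–2 at x≈33.98 (left), 4–1 at x≈38.46 (left) → 0 crossings.
Outer: 3–4 at x≈24.72 (left), 4–5 at x≈59.11 (left) → 0 crossings.
Mid: 2–3 at x≈44.10 (left), 5–1 at x≈81.43 (left) → 0 crossings.
All counts are even, so the point lies outside every listed polygon.

none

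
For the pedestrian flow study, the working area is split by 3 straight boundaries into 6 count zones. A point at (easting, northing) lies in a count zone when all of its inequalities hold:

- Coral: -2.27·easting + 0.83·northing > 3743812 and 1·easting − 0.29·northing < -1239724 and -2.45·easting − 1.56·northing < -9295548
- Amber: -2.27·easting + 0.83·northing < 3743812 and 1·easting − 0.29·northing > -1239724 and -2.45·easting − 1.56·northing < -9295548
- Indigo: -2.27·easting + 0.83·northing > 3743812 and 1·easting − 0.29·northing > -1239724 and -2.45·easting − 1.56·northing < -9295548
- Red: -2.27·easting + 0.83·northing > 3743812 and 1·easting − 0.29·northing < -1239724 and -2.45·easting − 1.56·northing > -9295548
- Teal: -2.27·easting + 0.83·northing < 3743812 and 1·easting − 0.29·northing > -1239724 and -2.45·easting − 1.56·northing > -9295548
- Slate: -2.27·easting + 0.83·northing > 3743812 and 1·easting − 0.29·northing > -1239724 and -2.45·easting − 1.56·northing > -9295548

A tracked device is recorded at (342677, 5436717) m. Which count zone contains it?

-2.27·342677 + 0.83·5436717 = 3734598.320, which is < 3743812
1·342677 − 0.29·5436717 = -1233970.930, which is > -1239724
-2.45·342677 − 1.56·5436717 = -9320837.170, which is < -9295548
This sign pattern matches Amber.

Amber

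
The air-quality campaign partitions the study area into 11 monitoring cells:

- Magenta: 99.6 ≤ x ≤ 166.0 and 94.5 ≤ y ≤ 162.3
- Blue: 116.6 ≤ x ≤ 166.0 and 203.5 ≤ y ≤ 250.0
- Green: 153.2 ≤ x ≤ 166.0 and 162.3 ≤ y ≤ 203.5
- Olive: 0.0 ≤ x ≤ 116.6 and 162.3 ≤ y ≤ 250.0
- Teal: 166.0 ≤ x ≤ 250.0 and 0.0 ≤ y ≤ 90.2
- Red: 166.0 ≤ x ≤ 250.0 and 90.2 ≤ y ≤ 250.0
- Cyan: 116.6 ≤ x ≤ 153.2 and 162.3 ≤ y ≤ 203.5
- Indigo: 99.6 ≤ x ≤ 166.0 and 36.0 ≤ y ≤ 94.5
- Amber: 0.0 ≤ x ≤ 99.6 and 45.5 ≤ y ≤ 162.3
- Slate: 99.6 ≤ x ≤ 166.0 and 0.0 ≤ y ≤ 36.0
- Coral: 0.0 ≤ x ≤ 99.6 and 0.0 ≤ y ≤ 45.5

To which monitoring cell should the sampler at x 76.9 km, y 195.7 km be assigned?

The point has x = 76.9 and y = 195.7.
Only Olive satisfies 0.0 ≤ x ≤ 116.6 and 162.3 ≤ y ≤ 250.0.

Olive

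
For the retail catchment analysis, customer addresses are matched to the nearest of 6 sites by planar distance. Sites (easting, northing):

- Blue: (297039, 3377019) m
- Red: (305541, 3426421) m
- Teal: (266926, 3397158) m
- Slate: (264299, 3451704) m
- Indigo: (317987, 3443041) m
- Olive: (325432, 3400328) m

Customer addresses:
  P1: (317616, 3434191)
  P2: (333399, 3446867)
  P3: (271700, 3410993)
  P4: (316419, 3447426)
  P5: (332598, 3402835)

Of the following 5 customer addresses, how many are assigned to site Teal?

P1 → Indigo
P2 → Indigo
P3 → Teal
P4 → Indigo
P5 → Olive
1 of the 5 goes to Teal.

1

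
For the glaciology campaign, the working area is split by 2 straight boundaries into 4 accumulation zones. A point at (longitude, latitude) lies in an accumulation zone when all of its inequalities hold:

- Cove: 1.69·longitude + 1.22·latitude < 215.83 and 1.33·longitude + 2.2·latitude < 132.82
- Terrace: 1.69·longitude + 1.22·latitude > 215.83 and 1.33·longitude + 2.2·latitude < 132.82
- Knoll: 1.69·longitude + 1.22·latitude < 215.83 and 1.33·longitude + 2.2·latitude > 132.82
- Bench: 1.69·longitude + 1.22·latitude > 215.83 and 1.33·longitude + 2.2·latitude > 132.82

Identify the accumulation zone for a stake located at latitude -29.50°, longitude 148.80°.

1.69·148.80 + 1.22·-29.50 = 215.482, which is < 215.83
1.33·148.80 + 2.2·-29.50 = 133.004, which is > 132.82
This sign pattern matches Knoll.

Knoll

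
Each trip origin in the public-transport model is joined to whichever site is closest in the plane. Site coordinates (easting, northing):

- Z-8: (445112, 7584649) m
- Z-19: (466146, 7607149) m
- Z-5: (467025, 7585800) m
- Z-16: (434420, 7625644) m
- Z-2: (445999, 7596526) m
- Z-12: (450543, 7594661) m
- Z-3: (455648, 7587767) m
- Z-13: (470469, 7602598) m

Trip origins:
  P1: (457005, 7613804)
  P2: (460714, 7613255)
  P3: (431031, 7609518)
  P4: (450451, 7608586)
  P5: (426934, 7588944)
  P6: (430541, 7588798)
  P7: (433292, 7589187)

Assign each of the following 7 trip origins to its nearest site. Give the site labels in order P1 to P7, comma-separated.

P1 → Z-19 (d²=127846906.00)
P2 → Z-19 (d²=66789860.00)
P3 → Z-16 (d²=271533197.00)
P4 → Z-2 (d²=165263904.00)
P5 → Z-8 (d²=348886709.00)
P6 → Z-8 (d²=229528242.00)
P7 → Z-8 (d²=160305844.00)

Z-19, Z-19, Z-16, Z-2, Z-8, Z-8, Z-8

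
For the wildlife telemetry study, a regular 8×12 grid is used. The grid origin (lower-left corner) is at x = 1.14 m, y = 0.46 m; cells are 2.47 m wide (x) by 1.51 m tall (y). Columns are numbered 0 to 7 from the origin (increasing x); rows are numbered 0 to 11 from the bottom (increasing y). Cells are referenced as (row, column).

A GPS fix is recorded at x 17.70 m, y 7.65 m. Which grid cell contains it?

Column index: ⌊(17.70 − 1.14) / 2.47⌋ = ⌊6.704⌋ = 6
Row offset from origin: ⌊(7.65 − 0.46) / 1.51⌋ = ⌊4.762⌋ = 4 → row 4

(4, 6)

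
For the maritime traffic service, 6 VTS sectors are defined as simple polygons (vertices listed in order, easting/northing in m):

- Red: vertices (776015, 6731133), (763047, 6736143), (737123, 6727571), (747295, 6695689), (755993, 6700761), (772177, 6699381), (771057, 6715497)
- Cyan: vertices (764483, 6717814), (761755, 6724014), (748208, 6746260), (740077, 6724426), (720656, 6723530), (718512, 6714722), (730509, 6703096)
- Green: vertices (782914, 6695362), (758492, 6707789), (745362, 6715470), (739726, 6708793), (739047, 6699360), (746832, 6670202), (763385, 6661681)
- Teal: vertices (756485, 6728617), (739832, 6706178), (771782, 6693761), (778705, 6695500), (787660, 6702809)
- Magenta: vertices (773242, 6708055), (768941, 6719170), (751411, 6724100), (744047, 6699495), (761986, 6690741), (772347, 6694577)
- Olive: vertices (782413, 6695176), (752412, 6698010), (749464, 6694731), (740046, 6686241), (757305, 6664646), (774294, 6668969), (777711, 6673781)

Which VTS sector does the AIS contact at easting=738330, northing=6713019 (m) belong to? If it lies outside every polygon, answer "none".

Cast a ray rightward from (738330, 6713019). For each polygon, the edges (by vertex number in listed order) whose endpoints lie on opposite sides of northing = 6713019, where each meets that height, and whether that is right or left of the point:
Red: 3–4 at easting≈741765.8 (right), 6–7 at easting≈771229.2 (right) → 2 crossings.
Cyan: 6–7 at easting≈720269.3 (left), 7–1 at easting≈753414.6 (right) → 1 crossing.
Green: 2–3 at easting≈749551.8 (right), 3–4 at easting≈743293.1 (right) → 2 crossings.
Teal: 1–2 at easting≈744909.0 (right), 5–1 at easting≈775326.7 (right) → 2 crossings.
Magenta: 1–2 at easting≈771321.2 (right), 3–4 at easting≈748094.6 (right) → 2 crossings.
Olive: no edge straddles that height → 0 crossings.
Only Cyan has an odd count, so the point is inside Cyan.

Cyan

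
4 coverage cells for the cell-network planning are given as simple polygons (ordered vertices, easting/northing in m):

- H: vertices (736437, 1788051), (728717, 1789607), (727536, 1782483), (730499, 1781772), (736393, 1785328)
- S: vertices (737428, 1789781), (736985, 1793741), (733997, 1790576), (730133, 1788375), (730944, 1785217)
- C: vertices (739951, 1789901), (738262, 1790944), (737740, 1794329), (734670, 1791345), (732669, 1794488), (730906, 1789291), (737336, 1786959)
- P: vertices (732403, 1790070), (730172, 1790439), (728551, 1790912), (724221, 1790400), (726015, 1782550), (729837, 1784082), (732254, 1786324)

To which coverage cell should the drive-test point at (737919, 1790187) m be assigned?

C

Cast a ray rightward from (737919, 1790187). For each polygon, the edges (by vertex number in listed order) whose endpoints lie on opposite sides of northing = 1790187, where each meets that height, and whether that is right or left of the point:
H: no edge straddles that height → 0 crossings.
S: 1–2 at easting≈737382.6 (left), 3–4 at easting≈733314.1 (left) → 0 crossings.
C: 1–2 at easting≈739487.9 (right), 5–6 at easting≈731210.0 (left) → 1 crossing.
P: 1–2 at easting≈731695.6 (left), 4–5 at easting≈724269.7 (left) → 0 crossings.
Only C has an odd count, so the point is inside C.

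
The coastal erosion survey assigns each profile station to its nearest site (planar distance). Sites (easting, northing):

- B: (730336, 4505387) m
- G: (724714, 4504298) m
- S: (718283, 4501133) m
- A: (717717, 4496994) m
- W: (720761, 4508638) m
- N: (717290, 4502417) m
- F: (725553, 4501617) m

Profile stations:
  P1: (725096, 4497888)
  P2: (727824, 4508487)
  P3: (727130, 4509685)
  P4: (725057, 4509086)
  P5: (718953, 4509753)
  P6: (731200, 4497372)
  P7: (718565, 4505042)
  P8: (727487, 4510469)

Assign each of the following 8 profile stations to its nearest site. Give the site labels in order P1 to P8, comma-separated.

F, B, B, W, W, F, N, B

P1 → F (d²=14114290.00)
P2 → B (d²=15920144.00)
P3 → B (d²=28751240.00)
P4 → W (d²=18656320.00)
P5 → W (d²=4512089.00)
P6 → F (d²=49908634.00)
P7 → N (d²=8516250.00)
P8 → B (d²=33943525.00)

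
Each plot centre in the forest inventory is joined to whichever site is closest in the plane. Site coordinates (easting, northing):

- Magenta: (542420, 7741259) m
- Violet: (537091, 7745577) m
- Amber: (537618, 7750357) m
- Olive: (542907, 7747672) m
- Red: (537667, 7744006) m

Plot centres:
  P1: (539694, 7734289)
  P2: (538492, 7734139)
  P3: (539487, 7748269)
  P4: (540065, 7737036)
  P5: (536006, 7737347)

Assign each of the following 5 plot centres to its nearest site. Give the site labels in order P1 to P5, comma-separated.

Magenta, Magenta, Amber, Magenta, Red

P1 → Magenta (d²=56011976.00)
P2 → Magenta (d²=66123584.00)
P3 → Amber (d²=7852905.00)
P4 → Magenta (d²=23379754.00)
P5 → Red (d²=47101202.00)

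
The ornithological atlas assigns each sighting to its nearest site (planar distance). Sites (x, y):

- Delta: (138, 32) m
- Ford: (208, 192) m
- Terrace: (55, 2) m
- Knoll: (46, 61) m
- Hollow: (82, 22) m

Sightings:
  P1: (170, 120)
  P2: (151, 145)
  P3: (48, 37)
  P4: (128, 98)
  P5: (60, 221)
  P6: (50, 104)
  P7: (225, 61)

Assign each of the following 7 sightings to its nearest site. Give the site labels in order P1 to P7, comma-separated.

Ford, Ford, Knoll, Delta, Ford, Knoll, Delta

P1 → Ford (d²=6628.00)
P2 → Ford (d²=5458.00)
P3 → Knoll (d²=580.00)
P4 → Delta (d²=4456.00)
P5 → Ford (d²=22745.00)
P6 → Knoll (d²=1865.00)
P7 → Delta (d²=8410.00)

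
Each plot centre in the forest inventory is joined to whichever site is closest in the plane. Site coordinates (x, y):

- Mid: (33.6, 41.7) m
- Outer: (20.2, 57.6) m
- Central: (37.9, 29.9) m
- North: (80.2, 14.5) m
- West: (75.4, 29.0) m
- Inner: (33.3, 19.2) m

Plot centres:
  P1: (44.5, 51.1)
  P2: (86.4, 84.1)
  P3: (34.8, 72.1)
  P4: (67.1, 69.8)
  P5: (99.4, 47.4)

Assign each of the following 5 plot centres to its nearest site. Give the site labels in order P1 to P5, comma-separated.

Mid, West, Outer, West, West

P1 → Mid (d²=207.17)
P2 → West (d²=3157.01)
P3 → Outer (d²=423.41)
P4 → West (d²=1733.53)
P5 → West (d²=914.56)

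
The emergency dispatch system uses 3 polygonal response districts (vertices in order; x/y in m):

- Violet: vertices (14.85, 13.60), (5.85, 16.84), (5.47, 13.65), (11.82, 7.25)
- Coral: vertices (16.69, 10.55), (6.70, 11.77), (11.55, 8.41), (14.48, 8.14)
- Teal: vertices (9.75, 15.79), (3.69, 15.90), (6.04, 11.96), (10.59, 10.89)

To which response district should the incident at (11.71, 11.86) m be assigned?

Cast a ray rightward from (11.71, 11.86). For each polygon, the edges (by vertex number in listed order) whose endpoints lie on opposite sides of y = 11.86, where each meets that height, and whether that is right or left of the point:
Violet: 3–4 at x≈7.246 (left), 4–1 at x≈14.020 (right) → 1 crossing.
Coral: no edge straddles that height → 0 crossings.
Teal: 3–4 at x≈6.465 (left), 4–1 at x≈10.424 (left) → 0 crossings.
Only Violet has an odd count, so the point is inside Violet.

Violet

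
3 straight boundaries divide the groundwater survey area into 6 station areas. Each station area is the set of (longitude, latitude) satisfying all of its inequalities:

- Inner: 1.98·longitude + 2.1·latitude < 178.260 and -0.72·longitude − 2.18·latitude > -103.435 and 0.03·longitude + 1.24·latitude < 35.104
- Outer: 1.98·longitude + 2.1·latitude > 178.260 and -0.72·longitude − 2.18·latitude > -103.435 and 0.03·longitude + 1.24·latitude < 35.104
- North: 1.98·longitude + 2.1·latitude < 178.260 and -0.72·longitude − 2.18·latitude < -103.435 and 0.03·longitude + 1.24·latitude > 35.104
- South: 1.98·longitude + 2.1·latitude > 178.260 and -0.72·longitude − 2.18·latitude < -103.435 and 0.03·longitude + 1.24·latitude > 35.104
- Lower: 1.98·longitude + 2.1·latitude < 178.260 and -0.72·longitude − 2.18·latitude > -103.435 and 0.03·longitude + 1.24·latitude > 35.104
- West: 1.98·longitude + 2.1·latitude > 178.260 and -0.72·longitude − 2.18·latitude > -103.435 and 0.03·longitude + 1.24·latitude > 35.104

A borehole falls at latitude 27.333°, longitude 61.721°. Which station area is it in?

South

1.98·61.721 + 2.1·27.333 = 179.607, which is > 178.260
-0.72·61.721 − 2.18·27.333 = -104.025, which is < -103.435
0.03·61.721 + 1.24·27.333 = 35.745, which is > 35.104
This sign pattern matches South.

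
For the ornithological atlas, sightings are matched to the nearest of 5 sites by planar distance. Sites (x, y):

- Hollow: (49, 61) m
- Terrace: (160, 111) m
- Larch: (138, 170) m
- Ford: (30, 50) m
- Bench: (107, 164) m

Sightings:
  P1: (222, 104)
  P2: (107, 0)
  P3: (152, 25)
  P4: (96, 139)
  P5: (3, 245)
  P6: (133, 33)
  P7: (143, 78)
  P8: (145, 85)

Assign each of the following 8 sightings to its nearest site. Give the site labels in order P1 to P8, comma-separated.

Terrace, Hollow, Terrace, Bench, Bench, Terrace, Terrace, Terrace

P1 → Terrace (d²=3893.00)
P2 → Hollow (d²=7085.00)
P3 → Terrace (d²=7460.00)
P4 → Bench (d²=746.00)
P5 → Bench (d²=17377.00)
P6 → Terrace (d²=6813.00)
P7 → Terrace (d²=1378.00)
P8 → Terrace (d²=901.00)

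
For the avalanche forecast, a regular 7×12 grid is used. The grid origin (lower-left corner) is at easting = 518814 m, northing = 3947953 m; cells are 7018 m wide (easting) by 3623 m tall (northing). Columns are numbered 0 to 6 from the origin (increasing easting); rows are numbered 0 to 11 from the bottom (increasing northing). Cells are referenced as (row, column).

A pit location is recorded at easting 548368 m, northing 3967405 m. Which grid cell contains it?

Column index: ⌊(548368 − 518814) / 7018⌋ = ⌊4.211⌋ = 4
Row offset from origin: ⌊(3967405 − 3947953) / 3623⌋ = ⌊5.369⌋ = 5 → row 5

(5, 4)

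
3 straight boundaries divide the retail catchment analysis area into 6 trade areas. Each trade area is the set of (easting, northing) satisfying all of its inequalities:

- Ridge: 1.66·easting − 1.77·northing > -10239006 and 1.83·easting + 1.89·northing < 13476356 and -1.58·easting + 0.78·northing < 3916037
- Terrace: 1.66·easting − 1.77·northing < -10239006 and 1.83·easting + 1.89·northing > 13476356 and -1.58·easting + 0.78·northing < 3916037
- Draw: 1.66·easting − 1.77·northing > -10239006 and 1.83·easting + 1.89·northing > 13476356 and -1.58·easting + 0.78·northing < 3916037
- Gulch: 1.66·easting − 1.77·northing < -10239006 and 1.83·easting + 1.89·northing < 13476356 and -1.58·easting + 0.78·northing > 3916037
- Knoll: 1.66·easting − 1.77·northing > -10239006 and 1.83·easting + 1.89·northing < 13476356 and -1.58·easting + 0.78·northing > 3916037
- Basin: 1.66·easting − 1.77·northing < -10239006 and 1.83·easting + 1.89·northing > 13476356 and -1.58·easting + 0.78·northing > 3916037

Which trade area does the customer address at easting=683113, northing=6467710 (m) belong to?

1.66·683113 − 1.77·6467710 = -10313879.120, which is < -10239006
1.83·683113 + 1.89·6467710 = 13474068.690, which is < 13476356
-1.58·683113 + 0.78·6467710 = 3965495.260, which is > 3916037
This sign pattern matches Gulch.

Gulch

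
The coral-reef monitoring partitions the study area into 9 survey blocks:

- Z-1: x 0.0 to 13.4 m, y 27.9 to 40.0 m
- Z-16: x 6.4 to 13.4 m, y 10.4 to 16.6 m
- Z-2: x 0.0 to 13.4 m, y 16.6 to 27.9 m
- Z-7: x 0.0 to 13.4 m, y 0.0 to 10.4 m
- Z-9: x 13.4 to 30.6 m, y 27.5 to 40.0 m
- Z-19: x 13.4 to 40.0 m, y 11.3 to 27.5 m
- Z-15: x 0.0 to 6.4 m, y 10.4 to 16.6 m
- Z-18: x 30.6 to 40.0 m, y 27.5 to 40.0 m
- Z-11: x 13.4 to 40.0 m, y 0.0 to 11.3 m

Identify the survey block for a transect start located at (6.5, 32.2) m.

Z-1

The point has x = 6.5 and y = 32.2.
Only Z-1 satisfies 0.0 ≤ x ≤ 13.4 and 27.9 ≤ y ≤ 40.0.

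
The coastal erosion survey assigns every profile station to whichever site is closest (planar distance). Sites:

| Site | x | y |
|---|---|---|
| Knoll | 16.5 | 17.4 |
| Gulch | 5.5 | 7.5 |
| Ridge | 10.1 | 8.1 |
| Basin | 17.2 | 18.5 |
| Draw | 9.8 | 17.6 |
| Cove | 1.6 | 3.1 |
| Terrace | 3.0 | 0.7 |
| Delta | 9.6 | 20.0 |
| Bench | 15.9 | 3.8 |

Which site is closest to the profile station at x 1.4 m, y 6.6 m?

Squared distances to each site:
Knoll: 344.650; Gulch: 17.620; Ridge: 77.940; Basin: 391.250; Draw: 191.560; Cove: 12.290; Terrace: 37.370; Delta: 246.800; Bench: 218.090.
Minimum at Cove.

Cove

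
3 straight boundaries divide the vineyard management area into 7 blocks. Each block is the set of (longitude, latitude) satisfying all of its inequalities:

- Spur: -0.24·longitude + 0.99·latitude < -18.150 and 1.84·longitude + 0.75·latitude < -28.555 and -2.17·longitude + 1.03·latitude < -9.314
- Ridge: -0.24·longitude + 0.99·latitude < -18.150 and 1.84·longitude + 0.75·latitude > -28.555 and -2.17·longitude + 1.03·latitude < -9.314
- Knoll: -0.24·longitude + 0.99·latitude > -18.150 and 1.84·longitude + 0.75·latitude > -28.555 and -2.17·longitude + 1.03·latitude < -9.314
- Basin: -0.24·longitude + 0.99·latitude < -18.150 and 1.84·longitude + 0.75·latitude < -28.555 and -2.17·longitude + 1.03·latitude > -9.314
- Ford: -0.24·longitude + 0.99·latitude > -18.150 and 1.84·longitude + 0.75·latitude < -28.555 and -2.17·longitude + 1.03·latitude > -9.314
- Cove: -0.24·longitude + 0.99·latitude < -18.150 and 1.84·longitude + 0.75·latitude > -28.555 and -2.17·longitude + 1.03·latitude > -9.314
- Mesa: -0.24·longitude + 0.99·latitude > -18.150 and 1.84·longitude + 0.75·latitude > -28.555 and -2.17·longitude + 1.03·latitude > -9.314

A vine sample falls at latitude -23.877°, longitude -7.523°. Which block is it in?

-0.24·-7.523 + 0.99·-23.877 = -21.833, which is < -18.150
1.84·-7.523 + 0.75·-23.877 = -31.750, which is < -28.555
-2.17·-7.523 + 1.03·-23.877 = -8.268, which is > -9.314
This sign pattern matches Basin.

Basin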